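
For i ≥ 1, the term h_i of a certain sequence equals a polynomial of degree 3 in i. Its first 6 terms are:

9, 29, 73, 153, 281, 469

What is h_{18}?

1st diffs: 20, 44, 80, 128, 188.
2nd diffs: 24, 36, 48, 60.
3rd diffs: 12, 12, 12 (constant).
Newton forward-difference form: h_i = 9 + 20·C(i-1,1) + 24·C(i-1,2) + 12·C(i-1,3).
At i = 18: i-1 = 17, so h_{18} = 9 + 340 + 3264 + 8160 = 11773.

11773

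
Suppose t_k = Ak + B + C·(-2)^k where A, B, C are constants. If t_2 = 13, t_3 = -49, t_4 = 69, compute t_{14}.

81889

Write the equations: 2A + B + 4C = 13; 3A + B - 8C = -49; 4A + B + 16C = 69.
Subtracting the first from the second: A - 12C = -62.
Subtracting the second from the third: A + 24C = 118.
Solving: C = 5, A = -2, then B = -3.
So t_k = -2·k + (-3) + 5·(-2)^k; at k=14 this is 81889.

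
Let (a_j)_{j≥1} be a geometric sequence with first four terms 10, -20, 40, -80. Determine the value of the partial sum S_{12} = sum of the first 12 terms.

-13650

Common ratio r = -2.
a_j = 10·(-2)^(j-1).
S = 10·((-2)^12 - 1)/(-2 - 1) = 10·(4096 - 1)/(-3) = -13650.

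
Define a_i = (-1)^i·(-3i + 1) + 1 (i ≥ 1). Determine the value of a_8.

-22

(-1)^8 = 1; -3i + 1 at i=8 is -23; so a_8 = -22.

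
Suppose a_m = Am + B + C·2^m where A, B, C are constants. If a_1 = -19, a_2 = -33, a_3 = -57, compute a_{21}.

The three given values yield: A + B + 2C = -19; 2A + B + 4C = -33; 3A + B + 8C = -57.
Subtracting the first from the second: A + 2C = -14.
Subtracting the second from the third: A + 4C = -24.
Solving: C = -5, A = -4, then B = -5.
Hence a_{21} = -4·21 + (-5) + (-5)·2097152 = -10485849.

-10485849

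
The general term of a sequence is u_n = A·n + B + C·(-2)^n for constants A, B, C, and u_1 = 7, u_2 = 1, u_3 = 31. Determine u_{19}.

At n = 1, 2, 3: A + B - 2C = 7; 2A + B + 4C = 1; 3A + B - 8C = 31.
Subtracting the first from the second: A + 6C = -6.
Subtracting the second from the third: A - 12C = 30.
Solving: C = -2, A = 6, then B = -3.
So u_n = 6·n + (-3) + (-2)·(-2)^n; at n=19 this is 1048687.

1048687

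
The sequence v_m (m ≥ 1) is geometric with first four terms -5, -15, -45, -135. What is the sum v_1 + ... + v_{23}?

Common ratio r = 3.
v_m = (-5)·3^(m-1).
S = (-5)·(3^23 - 1)/(3 - 1) = (-5)·(94143178827 - 1)/(2) = -235357947065.

-235357947065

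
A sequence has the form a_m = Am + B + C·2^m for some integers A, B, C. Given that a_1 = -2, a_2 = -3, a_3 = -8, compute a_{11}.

-4064

Plug in m = 1, 2, 3: A + B + 2C = -2; 2A + B + 4C = -3; 3A + B + 8C = -8.
Subtracting the first from the second: A + 2C = -1.
Subtracting the second from the third: A + 4C = -5.
Solving: C = -2, A = 3, then B = -1.
So a_m = 3·m + (-1) + (-2)·2^m; at m=11 this is -4064.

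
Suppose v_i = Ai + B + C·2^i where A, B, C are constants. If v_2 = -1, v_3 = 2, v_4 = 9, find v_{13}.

8176

Write the equations: 2A + B + 4C = -1; 3A + B + 8C = 2; 4A + B + 16C = 9.
Subtracting the first from the second: A + 4C = 3.
Subtracting the second from the third: A + 8C = 7.
Solving: C = 1, A = -1, then B = -3.
Hence v_{13} = -1·13 + (-3) + 1·8192 = 8176.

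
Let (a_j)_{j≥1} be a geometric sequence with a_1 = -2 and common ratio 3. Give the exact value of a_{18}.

a_j = (-2)·3^(j-1).
a_{18} = (-2)·3^17 = -258280326.

-258280326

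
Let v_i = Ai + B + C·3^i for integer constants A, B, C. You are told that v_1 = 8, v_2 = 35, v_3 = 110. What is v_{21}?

41841412868

Plug in i = 1, 2, 3: A + B + 3C = 8; 2A + B + 9C = 35; 3A + B + 27C = 110.
Subtracting the first from the second: A + 6C = 27.
Subtracting the second from the third: A + 18C = 75.
Solving: C = 4, A = 3, then B = -7.
Hence v_{21} = 3·21 + (-7) + 4·10460353203 = 41841412868.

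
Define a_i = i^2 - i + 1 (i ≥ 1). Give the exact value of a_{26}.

a_{26} = 1·26^2 - 1·26 + 1 = 651.

651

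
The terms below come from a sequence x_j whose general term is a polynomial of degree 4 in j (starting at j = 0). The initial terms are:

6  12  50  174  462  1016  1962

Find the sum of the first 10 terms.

1st diffs: 6, 38, 124, 288, 554, 946.
2nd diffs: 32, 86, 164, 266, 392.
3rd diffs: 54, 78, 102, 126.
4th diffs: 24, 24, 24 (constant).
So x_j = j^4 + 3j^3 + 2j + 6.
Continuing: 3450, 5654, 8772.
Summing j = 0..9 (10 terms) gives 21558.

21558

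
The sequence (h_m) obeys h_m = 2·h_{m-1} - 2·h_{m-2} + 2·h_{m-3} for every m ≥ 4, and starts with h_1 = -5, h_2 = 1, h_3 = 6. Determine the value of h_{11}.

-24

h_4 = 0  h_5 = -10  h_6 = -8  h_7 = 4  h_8 = 4  h_9 = -16  h_{10} = -32  h_{11} = -24.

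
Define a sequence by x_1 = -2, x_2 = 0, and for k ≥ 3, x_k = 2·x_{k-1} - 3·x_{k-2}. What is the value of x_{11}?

438

Step forward from the initial values:
x_3 = 6;  x_4 = 12;  x_5 = 6;  x_6 = -24;  x_7 = -66;  x_8 = -60;  x_9 = 78;  x_{10} = 336;  x_{11} = 438.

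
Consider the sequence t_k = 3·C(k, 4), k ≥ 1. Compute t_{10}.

630

C(10, 4) = 210, so t_{10} = 630.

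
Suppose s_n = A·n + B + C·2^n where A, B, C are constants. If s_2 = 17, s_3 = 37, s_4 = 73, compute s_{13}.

At n = 2, 3, 4: 2A + B + 4C = 17; 3A + B + 8C = 37; 4A + B + 16C = 73.
Subtracting the first from the second: A + 4C = 20.
Subtracting the second from the third: A + 8C = 36.
Solving: C = 4, A = 4, then B = -7.
So s_n = 4·n + (-7) + 4·2^n; at n=13 this is 32813.

32813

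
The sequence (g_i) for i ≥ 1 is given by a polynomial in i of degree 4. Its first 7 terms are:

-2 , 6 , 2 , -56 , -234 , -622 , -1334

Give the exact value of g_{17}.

1st diffs: 8, -4, -58, -178, -388, -712.
2nd diffs: -12, -54, -120, -210, -324.
3rd diffs: -42, -66, -90, -114.
4th diffs: -24, -24, -24 (constant).
Newton forward-difference form: g_i = -2 + 8·C(i-1,1) + (-12)·C(i-1,2) + (-42)·C(i-1,3) + (-24)·C(i-1,4).
At i = 17: i-1 = 16, so g_{17} = -2 + 128 - 1440 - 23520 - 43680 = -68514.

-68514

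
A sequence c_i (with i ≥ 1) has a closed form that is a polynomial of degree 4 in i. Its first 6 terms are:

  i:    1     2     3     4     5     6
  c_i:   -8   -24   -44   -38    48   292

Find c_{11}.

1st diffs: -16, -20, 6, 86, 244.
2nd diffs: -4, 26, 80, 158.
3rd diffs: 30, 54, 78.
4th diffs: 24, 24 (constant).
So c_i = i^4 - 5i^3 + 3i^2 - 5i - 2.
Evaluating at i = 11 gives c_{11} = 8292.

8292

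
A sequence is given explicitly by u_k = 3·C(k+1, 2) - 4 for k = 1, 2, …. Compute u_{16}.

C(17, 2) = 136, so u_{16} = 404.

404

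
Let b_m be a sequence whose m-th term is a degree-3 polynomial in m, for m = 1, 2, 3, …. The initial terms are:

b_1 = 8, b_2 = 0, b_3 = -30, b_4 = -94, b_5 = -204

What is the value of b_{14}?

1st diffs: -8, -30, -64, -110.
2nd diffs: -22, -34, -46.
3rd diffs: -12, -12 (constant).
Newton forward-difference form: b_m = 8 + (-8)·C(m-1,1) + (-22)·C(m-1,2) + (-12)·C(m-1,3).
At m = 14: m-1 = 13, so b_{14} = 8 - 104 - 1716 - 3432 = -5244.

-5244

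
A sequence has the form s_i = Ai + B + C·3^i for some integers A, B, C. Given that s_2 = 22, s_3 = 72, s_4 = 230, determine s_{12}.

1594278

Write the equations: 2A + B + 9C = 22; 3A + B + 27C = 72; 4A + B + 81C = 230.
Subtracting the first from the second: A + 18C = 50.
Subtracting the second from the third: A + 54C = 158.
Solving: C = 3, A = -4, then B = 3.
Therefore s_{12} = -48 + 3 + 3·531441 = 1594278.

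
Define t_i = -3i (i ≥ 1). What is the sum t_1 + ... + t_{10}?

-165

Over i = 1..10: Σi = 55.
Total = (-3)·55 = -165.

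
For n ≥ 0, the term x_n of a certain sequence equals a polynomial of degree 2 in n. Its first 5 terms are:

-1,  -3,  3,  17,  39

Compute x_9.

269

1st diffs: -2, 6, 14, 22.
2nd diffs: 8, 8, 8 (constant).
So x_n = 4n^2 - 6n - 1.
Evaluating at n = 9 gives x_9 = 269.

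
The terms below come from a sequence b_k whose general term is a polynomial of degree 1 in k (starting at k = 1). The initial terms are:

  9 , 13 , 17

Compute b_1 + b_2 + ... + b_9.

1st diffs: 4, 4 (constant).
So b_k = 4k + 5.
Continuing: …, 21, 25, 29, 33, …, b_9 = 41.
Summing k = 1..9 (9 terms) gives 225.

225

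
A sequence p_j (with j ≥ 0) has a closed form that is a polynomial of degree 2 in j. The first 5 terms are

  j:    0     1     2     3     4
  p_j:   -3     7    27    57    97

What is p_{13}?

907

1st diffs: 10, 20, 30, 40.
2nd diffs: 10, 10, 10 (constant).
Newton forward-difference form: p_j = -3 + 10·C(j,1) + 10·C(j,2).
At j = 13: j = 13, so p_{13} = -3 + 130 + 780 = 907.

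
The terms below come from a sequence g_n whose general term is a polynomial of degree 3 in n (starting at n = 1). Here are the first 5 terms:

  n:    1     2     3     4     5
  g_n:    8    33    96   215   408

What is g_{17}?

15048

1st diffs: 25, 63, 119, 193.
2nd diffs: 38, 56, 74.
3rd diffs: 18, 18 (constant).
Newton forward-difference form: g_n = 8 + 25·C(n-1,1) + 38·C(n-1,2) + 18·C(n-1,3).
At n = 17: n-1 = 16, so g_{17} = 8 + 400 + 4560 + 10080 = 15048.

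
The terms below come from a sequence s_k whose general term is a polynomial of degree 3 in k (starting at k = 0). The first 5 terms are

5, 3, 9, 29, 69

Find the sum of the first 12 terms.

4658

1st diffs: -2, 6, 20, 40.
2nd diffs: 8, 14, 20.
3rd diffs: 6, 6 (constant).
Newton forward-difference form: s_k = 5 + (-2)·C(k,1) + 8·C(k,2) + 6·C(k,3).
Continuing: …, 135, 233, 369, 549, …, s_{11} = 1413.
Summing k = 0..11 (12 terms) gives 4658.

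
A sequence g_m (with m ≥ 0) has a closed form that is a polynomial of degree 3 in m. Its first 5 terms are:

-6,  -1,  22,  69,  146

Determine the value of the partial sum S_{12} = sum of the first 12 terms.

1st diffs: 5, 23, 47, 77.
2nd diffs: 18, 24, 30.
3rd diffs: 6, 6 (constant).
Newton forward-difference form: g_m = -6 + 5·C(m,1) + 18·C(m,2) + 6·C(m,3).
Continuing: …, 259, 414, 617, 874, …, g_{11} = 2029.
Summing m = 0..11 (12 terms) gives 7188.

7188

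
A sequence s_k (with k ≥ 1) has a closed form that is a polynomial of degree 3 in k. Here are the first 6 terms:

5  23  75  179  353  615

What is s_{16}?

12035

1st diffs: 18, 52, 104, 174, 262.
2nd diffs: 34, 52, 70, 88.
3rd diffs: 18, 18, 18 (constant).
Newton forward-difference form: s_k = 5 + 18·C(k-1,1) + 34·C(k-1,2) + 18·C(k-1,3).
At k = 16: k-1 = 15, so s_{16} = 5 + 270 + 3570 + 8190 = 12035.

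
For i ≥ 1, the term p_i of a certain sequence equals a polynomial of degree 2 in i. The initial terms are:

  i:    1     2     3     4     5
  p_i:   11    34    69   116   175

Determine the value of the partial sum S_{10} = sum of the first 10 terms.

2585

1st diffs: 23, 35, 47, 59.
2nd diffs: 12, 12, 12 (constant).
Newton forward-difference form: p_i = 11 + 23·C(i-1,1) + 12·C(i-1,2).
Continuing: …, 246, 329, 424, 531, …, p_{10} = 650.
Summing i = 1..10 (10 terms) gives 2585.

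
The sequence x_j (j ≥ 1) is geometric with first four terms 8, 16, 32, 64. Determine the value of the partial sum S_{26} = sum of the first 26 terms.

536870904

Common ratio r = 2.
x_j = 8·2^(j-1).
S = 8·(2^26 - 1)/(2 - 1) = 8·(67108864 - 1)/(1) = 536870904.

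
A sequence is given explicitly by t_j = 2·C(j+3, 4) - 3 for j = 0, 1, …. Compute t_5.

137

C(8, 4) = 70, so t_5 = 137.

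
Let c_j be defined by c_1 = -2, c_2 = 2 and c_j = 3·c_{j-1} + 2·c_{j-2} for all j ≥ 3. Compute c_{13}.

c_3 = 2;  c_4 = 10;  c_5 = 34;  …;  c_{10} = 19610;  c_{11} = 69842;  c_{12} = 248746;  c_{13} = 885922.

885922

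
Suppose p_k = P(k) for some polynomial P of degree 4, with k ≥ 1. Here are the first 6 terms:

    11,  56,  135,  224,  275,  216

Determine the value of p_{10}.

-3400

1st diffs: 45, 79, 89, 51, -59.
2nd diffs: 34, 10, -38, -110.
3rd diffs: -24, -48, -72.
4th diffs: -24, -24 (constant).
Newton forward-difference form: p_k = 11 + 45·C(k-1,1) + 34·C(k-1,2) + (-24)·C(k-1,3) + (-24)·C(k-1,4).
At k = 10: k-1 = 9, so p_{10} = 11 + 405 + 1224 - 2016 - 3024 = -3400.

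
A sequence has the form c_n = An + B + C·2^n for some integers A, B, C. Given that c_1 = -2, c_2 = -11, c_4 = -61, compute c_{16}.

-262153

Plug in n = 1, 2, 4: A + B + 2C = -2; 2A + B + 4C = -11; 4A + B + 16C = -61.
Subtracting the first from the second: A + 2C = -9.
Subtracting the second from the third: 2A + 12C = -50.
Solving: C = -4, A = -1, then B = 7.
Therefore c_{16} = -16 + 7 + (-4)·65536 = -262153.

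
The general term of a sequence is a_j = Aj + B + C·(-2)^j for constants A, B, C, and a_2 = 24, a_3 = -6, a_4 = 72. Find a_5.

Write the equations: 2A + B + 4C = 24; 3A + B - 8C = -6; 4A + B + 16C = 72.
Subtracting the first from the second: A - 12C = -30.
Subtracting the second from the third: A + 24C = 78.
Solving: C = 3, A = 6, then B = 0.
So a_j = 6·j + 0 + 3·(-2)^j; at j=5 this is -66.

-66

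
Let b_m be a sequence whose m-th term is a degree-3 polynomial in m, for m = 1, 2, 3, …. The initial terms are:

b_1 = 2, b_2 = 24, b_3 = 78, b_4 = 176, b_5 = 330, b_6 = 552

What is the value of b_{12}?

1st diffs: 22, 54, 98, 154, 222.
2nd diffs: 32, 44, 56, 68.
3rd diffs: 12, 12, 12 (constant).
Newton forward-difference form: b_m = 2 + 22·C(m-1,1) + 32·C(m-1,2) + 12·C(m-1,3).
At m = 12: m-1 = 11, so b_{12} = 2 + 242 + 1760 + 1980 = 3984.

3984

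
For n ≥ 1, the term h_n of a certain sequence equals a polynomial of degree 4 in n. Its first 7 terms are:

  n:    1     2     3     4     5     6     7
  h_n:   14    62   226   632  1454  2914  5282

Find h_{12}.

43552

1st diffs: 48, 164, 406, 822, 1460, 2368.
2nd diffs: 116, 242, 416, 638, 908.
3rd diffs: 126, 174, 222, 270.
4th diffs: 48, 48, 48 (constant).
Newton forward-difference form: h_n = 14 + 48·C(n-1,1) + 116·C(n-1,2) + 126·C(n-1,3) + 48·C(n-1,4).
At n = 12: n-1 = 11, so h_{12} = 14 + 528 + 6380 + 20790 + 15840 = 43552.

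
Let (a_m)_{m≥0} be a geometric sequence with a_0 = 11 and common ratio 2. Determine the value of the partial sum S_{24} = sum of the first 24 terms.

a_m = 11·2^(m-0).
S = 11·(2^24 - 1)/(2 - 1) = 11·(16777216 - 1)/(1) = 184549365.

184549365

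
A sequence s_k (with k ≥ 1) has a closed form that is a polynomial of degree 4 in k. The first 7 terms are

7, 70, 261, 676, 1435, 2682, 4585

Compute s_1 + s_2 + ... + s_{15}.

1st diffs: 63, 191, 415, 759, 1247, 1903.
2nd diffs: 128, 224, 344, 488, 656.
3rd diffs: 96, 120, 144, 168.
4th diffs: 24, 24, 24 (constant).
Newton forward-difference form: s_k = 7 + 63·C(k-1,1) + 128·C(k-1,2) + 96·C(k-1,3) + 24·C(k-1,4).
Continuing: …, 7336, 11151, 16270, 22957, …, s_{15} = 71505.
Summing k = 1..15 (15 terms) gives 268072.

268072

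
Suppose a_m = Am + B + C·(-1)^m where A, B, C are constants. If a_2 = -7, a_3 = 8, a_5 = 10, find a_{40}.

31

At m = 2, 3, 5: 2A + B + C = -7; 3A + B - C = 8; 5A + B - C = 10.
Subtracting the first from the second: A - 2C = 15.
Subtracting the second from the third: 2A = 2.
Solving: C = -7, A = 1, then B = -2.
So a_m = 1·m + (-2) + (-7)·(-1)^m; at m=40 this is 31.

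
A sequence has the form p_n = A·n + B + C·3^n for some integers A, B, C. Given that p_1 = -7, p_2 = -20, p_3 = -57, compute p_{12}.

The three given values yield: A + B + 3C = -7; 2A + B + 9C = -20; 3A + B + 27C = -57.
Subtracting the first from the second: A + 6C = -13.
Subtracting the second from the third: A + 18C = -37.
Solving: C = -2, A = -1, then B = 0.
So p_n = -1·n + 0 + (-2)·3^n; at n=12 this is -1062894.

-1062894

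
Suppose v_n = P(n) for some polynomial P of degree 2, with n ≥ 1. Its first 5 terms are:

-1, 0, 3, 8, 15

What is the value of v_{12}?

120

1st diffs: 1, 3, 5, 7.
2nd diffs: 2, 2, 2 (constant).
Newton forward-difference form: v_n = -1 + 1·C(n-1,1) + 2·C(n-1,2).
At n = 12: n-1 = 11, so v_{12} = -1 + 11 + 110 = 120.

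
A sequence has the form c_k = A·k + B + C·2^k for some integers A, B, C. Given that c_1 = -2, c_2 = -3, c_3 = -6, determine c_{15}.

At k = 1, 2, 3: A + B + 2C = -2; 2A + B + 4C = -3; 3A + B + 8C = -6.
Subtracting the first from the second: A + 2C = -1.
Subtracting the second from the third: A + 4C = -3.
Solving: C = -1, A = 1, then B = -1.
Hence c_{15} = 1·15 + (-1) + (-1)·32768 = -32754.

-32754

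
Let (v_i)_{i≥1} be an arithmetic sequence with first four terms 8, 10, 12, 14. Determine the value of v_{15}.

Common difference d = 2.
v_i = 8 + (i - 1)·2.
v_{15} = 8 + 14·2 = 36.

36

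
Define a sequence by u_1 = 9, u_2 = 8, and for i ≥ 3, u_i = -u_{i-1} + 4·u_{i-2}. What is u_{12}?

Step forward from the initial values:
u_3 = 28; u_4 = 4; u_5 = 108; u_6 = -92; u_7 = 524; u_8 = -892; u_9 = 2988; u_{10} = -6556; u_{11} = 18508; u_{12} = -44732.

-44732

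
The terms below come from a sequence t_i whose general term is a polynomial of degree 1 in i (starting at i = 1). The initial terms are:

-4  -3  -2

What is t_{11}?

1st diffs: 1, 1 (constant).
So t_i = i - 5.
Evaluating at i = 11 gives t_{11} = 6.

6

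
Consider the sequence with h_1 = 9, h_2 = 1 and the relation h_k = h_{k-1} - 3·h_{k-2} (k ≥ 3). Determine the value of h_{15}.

15094

Step forward from the initial values:
h_3 = -26;  h_4 = -29;  h_5 = 49;  …;  h_{12} = -584;  h_{13} = -6671;  h_{14} = -4919;  h_{15} = 15094.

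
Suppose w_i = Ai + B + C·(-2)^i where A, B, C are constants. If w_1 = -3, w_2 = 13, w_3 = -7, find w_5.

Write the equations: A + B - 2C = -3; 2A + B + 4C = 13; 3A + B - 8C = -7.
Subtracting the first from the second: A + 6C = 16.
Subtracting the second from the third: A - 12C = -20.
Solving: C = 2, A = 4, then B = -3.
Hence w_5 = 4·5 + (-3) + 2·(-32) = -47.

-47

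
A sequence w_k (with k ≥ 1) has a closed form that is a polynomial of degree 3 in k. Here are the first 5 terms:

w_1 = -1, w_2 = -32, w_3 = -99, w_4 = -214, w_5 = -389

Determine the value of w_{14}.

-6644

1st diffs: -31, -67, -115, -175.
2nd diffs: -36, -48, -60.
3rd diffs: -12, -12 (constant).
Newton forward-difference form: w_k = -1 + (-31)·C(k-1,1) + (-36)·C(k-1,2) + (-12)·C(k-1,3).
At k = 14: k-1 = 13, so w_{14} = -1 - 403 - 2808 - 3432 = -6644.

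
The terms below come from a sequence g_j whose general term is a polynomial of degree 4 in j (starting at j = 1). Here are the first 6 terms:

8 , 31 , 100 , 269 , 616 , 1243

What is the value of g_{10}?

9431

1st diffs: 23, 69, 169, 347, 627.
2nd diffs: 46, 100, 178, 280.
3rd diffs: 54, 78, 102.
4th diffs: 24, 24 (constant).
Newton forward-difference form: g_j = 8 + 23·C(j-1,1) + 46·C(j-1,2) + 54·C(j-1,3) + 24·C(j-1,4).
At j = 10: j-1 = 9, so g_{10} = 8 + 207 + 1656 + 4536 + 3024 = 9431.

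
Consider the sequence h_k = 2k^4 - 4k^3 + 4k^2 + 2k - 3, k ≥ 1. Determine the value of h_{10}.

h_{10} = 2·10^4 - 4·10^3 + 4·10^2 + 2·10 - 3 = 16417.

16417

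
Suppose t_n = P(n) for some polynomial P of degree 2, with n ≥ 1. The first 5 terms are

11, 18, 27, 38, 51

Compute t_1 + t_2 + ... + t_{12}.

1034

1st diffs: 7, 9, 11, 13.
2nd diffs: 2, 2, 2 (constant).
Newton forward-difference form: t_n = 11 + 7·C(n-1,1) + 2·C(n-1,2).
Continuing: …, 66, 83, 102, 123, …, t_{12} = 198.
Summing n = 1..12 (12 terms) gives 1034.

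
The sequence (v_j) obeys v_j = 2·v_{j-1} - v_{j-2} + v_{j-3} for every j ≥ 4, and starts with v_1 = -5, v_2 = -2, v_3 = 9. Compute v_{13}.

1760

v_4 = 15  v_5 = 19  v_6 = 32  v_7 = 60  v_8 = 107  v_9 = 186  v_{10} = 325  v_{11} = 571  v_{12} = 1003  v_{13} = 1760.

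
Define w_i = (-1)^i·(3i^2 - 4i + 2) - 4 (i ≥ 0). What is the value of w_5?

-61

(-1)^5 = -1; 3i^2 - 4i + 2 at i=5 is 57; so w_5 = -61.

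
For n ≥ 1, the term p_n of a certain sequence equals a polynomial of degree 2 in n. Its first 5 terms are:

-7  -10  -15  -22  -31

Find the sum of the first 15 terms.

-1330

1st diffs: -3, -5, -7, -9.
2nd diffs: -2, -2, -2 (constant).
So p_n = -n^2 - 6.
Continuing: …, -42, -55, -70, -87, …, p_{15} = -231.
Summing n = 1..15 (15 terms) gives -1330.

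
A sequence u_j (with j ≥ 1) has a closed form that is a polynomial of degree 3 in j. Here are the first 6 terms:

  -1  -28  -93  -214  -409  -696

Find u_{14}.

1st diffs: -27, -65, -121, -195, -287.
2nd diffs: -38, -56, -74, -92.
3rd diffs: -18, -18, -18 (constant).
Newton forward-difference form: u_j = -1 + (-27)·C(j-1,1) + (-38)·C(j-1,2) + (-18)·C(j-1,3).
At j = 14: j-1 = 13, so u_{14} = -1 - 351 - 2964 - 5148 = -8464.

-8464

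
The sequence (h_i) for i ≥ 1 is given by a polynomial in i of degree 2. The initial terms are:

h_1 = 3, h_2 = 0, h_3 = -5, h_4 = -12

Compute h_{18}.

1st diffs: -3, -5, -7.
2nd diffs: -2, -2 (constant).
Newton forward-difference form: h_i = 3 + (-3)·C(i-1,1) + (-2)·C(i-1,2).
At i = 18: i-1 = 17, so h_{18} = 3 - 51 - 272 = -320.

-320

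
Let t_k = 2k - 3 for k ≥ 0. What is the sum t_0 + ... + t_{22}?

Over k = 0..22: Σk = 253.
Total = (2)·253 + (-3)·23 = 437.

437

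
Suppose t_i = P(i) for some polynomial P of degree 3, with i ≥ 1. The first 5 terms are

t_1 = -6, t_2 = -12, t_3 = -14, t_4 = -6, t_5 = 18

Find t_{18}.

4516

1st diffs: -6, -2, 8, 24.
2nd diffs: 4, 10, 16.
3rd diffs: 6, 6 (constant).
So t_i = i^3 - 4i^2 - i - 2.
Evaluating at i = 18 gives t_{18} = 4516.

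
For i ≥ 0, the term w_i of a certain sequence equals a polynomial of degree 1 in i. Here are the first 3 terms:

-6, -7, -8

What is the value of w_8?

1st diffs: -1, -1 (constant).
So w_i = -i - 6.
Evaluating at i = 8 gives w_8 = -14.

-14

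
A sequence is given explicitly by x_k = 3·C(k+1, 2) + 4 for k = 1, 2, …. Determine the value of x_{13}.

C(14, 2) = 91, so x_{13} = 277.

277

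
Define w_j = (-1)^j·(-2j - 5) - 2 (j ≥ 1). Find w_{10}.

(-1)^10 = 1; -2j - 5 at j=10 is -25; so w_{10} = -27.

-27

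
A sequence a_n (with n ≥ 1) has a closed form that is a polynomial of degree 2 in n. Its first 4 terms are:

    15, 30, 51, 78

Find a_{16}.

1st diffs: 15, 21, 27.
2nd diffs: 6, 6 (constant).
Newton forward-difference form: a_n = 15 + 15·C(n-1,1) + 6·C(n-1,2).
At n = 16: n-1 = 15, so a_{16} = 15 + 225 + 630 = 870.

870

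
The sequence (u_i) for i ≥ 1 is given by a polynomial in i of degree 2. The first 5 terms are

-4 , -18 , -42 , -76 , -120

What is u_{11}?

-594

1st diffs: -14, -24, -34, -44.
2nd diffs: -10, -10, -10 (constant).
So u_i = -5i^2 + i.
Evaluating at i = 11 gives u_{11} = -594.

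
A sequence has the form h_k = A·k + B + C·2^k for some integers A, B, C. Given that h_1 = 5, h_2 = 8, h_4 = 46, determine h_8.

986

The three given values yield: A + B + 2C = 5; 2A + B + 4C = 8; 4A + B + 16C = 46.
Subtracting the first from the second: A + 2C = 3.
Subtracting the second from the third: 2A + 12C = 38.
Solving: C = 4, A = -5, then B = 2.
Hence h_8 = -5·8 + 2 + 4·256 = 986.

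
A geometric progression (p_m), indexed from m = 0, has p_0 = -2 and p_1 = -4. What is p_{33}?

Common ratio r = 2.
p_m = (-2)·2^(m-0).
p_{33} = (-2)·2^33 = -17179869184.

-17179869184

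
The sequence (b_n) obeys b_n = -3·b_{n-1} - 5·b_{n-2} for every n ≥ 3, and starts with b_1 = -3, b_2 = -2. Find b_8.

Iterate the recurrence:
b_3 = 21  b_4 = -53  b_5 = 54  b_6 = 103  b_7 = -579  b_8 = 1222.

1222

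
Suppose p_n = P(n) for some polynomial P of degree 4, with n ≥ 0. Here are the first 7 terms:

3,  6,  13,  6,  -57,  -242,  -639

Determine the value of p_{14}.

-30167

1st diffs: 3, 7, -7, -63, -185, -397.
2nd diffs: 4, -14, -56, -122, -212.
3rd diffs: -18, -42, -66, -90.
4th diffs: -24, -24, -24 (constant).
Newton forward-difference form: p_n = 3 + 3·C(n,1) + 4·C(n,2) + (-18)·C(n,3) + (-24)·C(n,4).
At n = 14: n = 14, so p_{14} = 3 + 42 + 364 - 6552 - 24024 = -30167.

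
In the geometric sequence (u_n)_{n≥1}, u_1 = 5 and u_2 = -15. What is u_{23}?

156905298045

Common ratio r = -3.
u_n = 5·(-3)^(n-1).
u_{23} = 5·(-3)^22 = 156905298045.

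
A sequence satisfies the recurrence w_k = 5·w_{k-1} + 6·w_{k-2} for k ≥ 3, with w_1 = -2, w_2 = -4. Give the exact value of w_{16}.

Applying the relation repeatedly:
w_3 = -32, w_4 = -184, w_5 = -1112, …, w_{13} = -1865813432, w_{14} = -11194880584, w_{15} = -67169283512, w_{16} = -403015701064.
(Characteristic roots are 6 and -1.)

-403015701064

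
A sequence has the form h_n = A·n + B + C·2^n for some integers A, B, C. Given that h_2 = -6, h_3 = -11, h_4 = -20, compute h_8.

-264

Write the equations: 2A + B + 4C = -6; 3A + B + 8C = -11; 4A + B + 16C = -20.
Subtracting the first from the second: A + 4C = -5.
Subtracting the second from the third: A + 8C = -9.
Solving: C = -1, A = -1, then B = 0.
So h_n = -1·n + 0 + (-1)·2^n; at n=8 this is -264.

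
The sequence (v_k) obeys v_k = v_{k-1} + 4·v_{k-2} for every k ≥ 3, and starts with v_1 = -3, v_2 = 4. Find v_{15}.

-88408

Iterate the recurrence:
v_3 = -8, v_4 = 8, v_5 = -24, …, v_{12} = -4792, v_{13} = -13848, v_{14} = -33016, v_{15} = -88408.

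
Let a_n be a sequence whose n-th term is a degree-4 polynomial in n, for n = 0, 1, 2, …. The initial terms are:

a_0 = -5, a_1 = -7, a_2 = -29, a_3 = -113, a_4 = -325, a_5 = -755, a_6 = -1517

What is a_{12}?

1st diffs: -2, -22, -84, -212, -430, -762.
2nd diffs: -20, -62, -128, -218, -332.
3rd diffs: -42, -66, -90, -114.
4th diffs: -24, -24, -24 (constant).
So a_n = -n^4 - n^3 - 5.
Evaluating at n = 12 gives a_{12} = -22469.

-22469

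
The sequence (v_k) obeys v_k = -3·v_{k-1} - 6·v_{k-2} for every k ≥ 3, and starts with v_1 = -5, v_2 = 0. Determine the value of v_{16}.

-852930

Applying the relation repeatedly:
v_3 = 30;  v_4 = -90;  v_5 = 90;  …;  v_{13} = -167670;  v_{14} = 721710;  v_{15} = -1159110;  v_{16} = -852930.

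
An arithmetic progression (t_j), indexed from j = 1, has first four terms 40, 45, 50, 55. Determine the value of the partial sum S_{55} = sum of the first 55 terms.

Common difference d = 5.
t_j = 40 + (j - 1)·5.
t_{55} = 310; S = 55·(40 + 310)/2 = 9625.

9625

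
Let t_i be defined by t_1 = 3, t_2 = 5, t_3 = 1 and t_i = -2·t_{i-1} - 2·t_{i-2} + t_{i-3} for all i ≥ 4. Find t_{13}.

1331

Iterate the recurrence:
t_4 = -9, t_5 = 21, t_6 = -23, t_7 = -5, t_8 = 77, t_9 = -167, t_{10} = 175, t_{11} = 61, t_{12} = -639, t_{13} = 1331.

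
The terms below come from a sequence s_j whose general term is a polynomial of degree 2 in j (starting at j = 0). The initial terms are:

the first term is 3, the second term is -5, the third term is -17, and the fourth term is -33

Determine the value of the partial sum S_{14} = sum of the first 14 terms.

-2142

1st diffs: -8, -12, -16.
2nd diffs: -4, -4 (constant).
Newton forward-difference form: s_j = 3 + (-8)·C(j,1) + (-4)·C(j,2).
Continuing: …, -53, -77, -105, -137, …, s_{13} = -413.
Summing j = 0..13 (14 terms) gives -2142.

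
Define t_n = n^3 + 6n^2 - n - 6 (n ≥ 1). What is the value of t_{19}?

9000

t_{19} = 1·19^3 + 6·19^2 - 1·19 - 6 = 9000.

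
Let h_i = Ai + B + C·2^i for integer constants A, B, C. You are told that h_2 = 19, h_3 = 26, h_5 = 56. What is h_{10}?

1063

Write the equations: 2A + B + 4C = 19; 3A + B + 8C = 26; 5A + B + 32C = 56.
Subtracting the first from the second: A + 4C = 7.
Subtracting the second from the third: 2A + 24C = 30.
Solving: C = 1, A = 3, then B = 9.
So h_i = 3·i + 9 + 1·2^i; at i=10 this is 1063.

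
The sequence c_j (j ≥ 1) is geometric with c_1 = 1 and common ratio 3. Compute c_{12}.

c_j = 1·3^(j-1).
c_{12} = 1·3^11 = 177147.

177147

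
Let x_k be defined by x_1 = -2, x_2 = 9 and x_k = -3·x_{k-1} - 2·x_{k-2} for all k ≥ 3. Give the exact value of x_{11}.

Applying the relation repeatedly:
x_3 = -23  x_4 = 51  x_5 = -107  x_6 = 219  x_7 = -443  x_8 = 891  x_9 = -1787  x_{10} = 3579  x_{11} = -7163.
(Characteristic roots are -1 and -2.)

-7163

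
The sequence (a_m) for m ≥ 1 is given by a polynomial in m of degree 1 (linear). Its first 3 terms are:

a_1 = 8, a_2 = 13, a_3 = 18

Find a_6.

1st diffs: 5, 5 (constant).
So a_m = 5m + 3.
Evaluating at m = 6 gives a_6 = 33.

33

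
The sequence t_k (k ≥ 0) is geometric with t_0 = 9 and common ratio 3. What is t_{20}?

31381059609

t_k = 9·3^(k-0).
t_{20} = 9·3^20 = 31381059609.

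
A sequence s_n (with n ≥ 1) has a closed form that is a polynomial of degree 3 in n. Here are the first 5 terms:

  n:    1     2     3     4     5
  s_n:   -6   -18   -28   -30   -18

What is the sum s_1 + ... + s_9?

438

1st diffs: -12, -10, -2, 12.
2nd diffs: 2, 8, 14.
3rd diffs: 6, 6 (constant).
Newton forward-difference form: s_n = -6 + (-12)·C(n-1,1) + 2·C(n-1,2) + 6·C(n-1,3).
Continuing: 14, 72, 162, 290.
Summing n = 1..9 (9 terms) gives 438.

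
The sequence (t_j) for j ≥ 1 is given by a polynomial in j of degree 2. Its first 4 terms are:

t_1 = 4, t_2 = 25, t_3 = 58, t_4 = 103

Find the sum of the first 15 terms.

1st diffs: 21, 33, 45.
2nd diffs: 12, 12 (constant).
Newton forward-difference form: t_j = 4 + 21·C(j-1,1) + 12·C(j-1,2).
Continuing: …, 160, 229, 310, 403, …, t_{15} = 1390.
Summing j = 1..15 (15 terms) gives 7725.

7725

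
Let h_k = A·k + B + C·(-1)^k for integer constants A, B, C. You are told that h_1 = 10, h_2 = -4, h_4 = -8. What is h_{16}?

-32

At k = 1, 2, 4: A + B - C = 10; 2A + B + C = -4; 4A + B + C = -8.
Subtracting the first from the second: A + 2C = -14.
Subtracting the second from the third: 2A = -4.
Solving: C = -6, A = -2, then B = 6.
So h_k = -2·k + 6 + (-6)·(-1)^k; at k=16 this is -32.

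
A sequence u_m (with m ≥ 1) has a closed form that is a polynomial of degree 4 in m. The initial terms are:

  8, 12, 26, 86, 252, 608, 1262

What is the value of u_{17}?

65112

1st diffs: 4, 14, 60, 166, 356, 654.
2nd diffs: 10, 46, 106, 190, 298.
3rd diffs: 36, 60, 84, 108.
4th diffs: 24, 24, 24 (constant).
Newton forward-difference form: u_m = 8 + 4·C(m-1,1) + 10·C(m-1,2) + 36·C(m-1,3) + 24·C(m-1,4).
At m = 17: m-1 = 16, so u_{17} = 8 + 64 + 1200 + 20160 + 43680 = 65112.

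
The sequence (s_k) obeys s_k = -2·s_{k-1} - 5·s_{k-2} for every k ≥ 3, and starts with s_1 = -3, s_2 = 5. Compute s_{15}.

Compute successive terms:
s_3 = 5  s_4 = -35  s_5 = 45  …  s_{12} = 16765  s_{13} = -45555  s_{14} = 7285  s_{15} = 213205.

213205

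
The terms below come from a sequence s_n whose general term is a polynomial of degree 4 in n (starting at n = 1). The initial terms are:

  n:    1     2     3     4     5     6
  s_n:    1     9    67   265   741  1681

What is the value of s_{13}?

46957

1st diffs: 8, 58, 198, 476, 940.
2nd diffs: 50, 140, 278, 464.
3rd diffs: 90, 138, 186.
4th diffs: 48, 48 (constant).
Newton forward-difference form: s_n = 1 + 8·C(n-1,1) + 50·C(n-1,2) + 90·C(n-1,3) + 48·C(n-1,4).
At n = 13: n-1 = 12, so s_{13} = 1 + 96 + 3300 + 19800 + 23760 = 46957.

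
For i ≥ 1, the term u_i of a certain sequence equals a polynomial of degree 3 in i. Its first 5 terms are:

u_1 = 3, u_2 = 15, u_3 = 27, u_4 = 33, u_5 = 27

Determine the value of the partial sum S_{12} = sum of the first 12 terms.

-2142

1st diffs: 12, 12, 6, -6.
2nd diffs: 0, -6, -12.
3rd diffs: -6, -6 (constant).
Newton forward-difference form: u_i = 3 + 12·C(i-1,1) + (-6)·C(i-1,3).
Continuing: …, 3, -45, -123, -237, …, u_{12} = -855.
Summing i = 1..12 (12 terms) gives -2142.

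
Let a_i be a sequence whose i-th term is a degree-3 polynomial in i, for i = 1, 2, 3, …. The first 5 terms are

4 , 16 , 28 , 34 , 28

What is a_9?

1st diffs: 12, 12, 6, -6.
2nd diffs: 0, -6, -12.
3rd diffs: -6, -6 (constant).
Newton forward-difference form: a_i = 4 + 12·C(i-1,1) + (-6)·C(i-1,3).
At i = 9: i-1 = 8, so a_9 = 4 + 96 - 336 = -236.

-236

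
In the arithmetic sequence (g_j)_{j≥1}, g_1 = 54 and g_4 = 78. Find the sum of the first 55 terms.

Common difference d = (78 - 54) / (4 - 1) = 8.
g_j = 54 + (j - 1)·8.
g_{55} = 486; S = 55·(54 + 486)/2 = 14850.

14850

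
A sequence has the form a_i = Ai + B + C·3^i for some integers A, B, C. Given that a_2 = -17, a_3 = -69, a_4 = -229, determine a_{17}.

The three given values yield: 2A + B + 9C = -17; 3A + B + 27C = -69; 4A + B + 81C = -229.
Subtracting the first from the second: A + 18C = -52.
Subtracting the second from the third: A + 54C = -160.
Solving: C = -3, A = 2, then B = 6.
Hence a_{17} = 2·17 + 6 + (-3)·129140163 = -387420449.

-387420449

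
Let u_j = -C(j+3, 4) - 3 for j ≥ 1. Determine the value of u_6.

C(9, 4) = 126, so u_6 = -129.

-129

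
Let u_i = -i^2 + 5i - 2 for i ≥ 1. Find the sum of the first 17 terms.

Over i = 1..17: Σi = 153, Σi² = 1785.
Total = (-1)·1785 + (5)·153 + (-2)·17 = -1054.

-1054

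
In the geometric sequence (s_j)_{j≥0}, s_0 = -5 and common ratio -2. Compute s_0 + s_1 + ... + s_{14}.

s_j = (-5)·(-2)^(j-0).
S = (-5)·((-2)^15 - 1)/(-2 - 1) = (-5)·(-32768 - 1)/(-3) = -54615.

-54615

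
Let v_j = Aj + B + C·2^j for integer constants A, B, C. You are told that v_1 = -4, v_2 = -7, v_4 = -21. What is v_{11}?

Write the equations: A + B + 2C = -4; 2A + B + 4C = -7; 4A + B + 16C = -21.
Subtracting the first from the second: A + 2C = -3.
Subtracting the second from the third: 2A + 12C = -14.
Solving: C = -1, A = -1, then B = -1.
Hence v_{11} = -1·11 + (-1) + (-1)·2048 = -2060.

-2060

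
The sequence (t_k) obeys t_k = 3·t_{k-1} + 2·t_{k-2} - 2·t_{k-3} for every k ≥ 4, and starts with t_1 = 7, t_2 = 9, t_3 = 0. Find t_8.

Applying the relation repeatedly:
t_4 = 4; t_5 = -6; t_6 = -10; t_7 = -50; t_8 = -158.

-158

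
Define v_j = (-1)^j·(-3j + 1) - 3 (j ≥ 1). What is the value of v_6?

(-1)^6 = 1; -3j + 1 at j=6 is -17; so v_6 = -20.

-20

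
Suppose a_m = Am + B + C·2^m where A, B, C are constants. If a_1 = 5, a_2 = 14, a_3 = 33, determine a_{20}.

Plug in m = 1, 2, 3: A + B + 2C = 5; 2A + B + 4C = 14; 3A + B + 8C = 33.
Subtracting the first from the second: A + 2C = 9.
Subtracting the second from the third: A + 4C = 19.
Solving: C = 5, A = -1, then B = -4.
Hence a_{20} = -1·20 + (-4) + 5·1048576 = 5242856.

5242856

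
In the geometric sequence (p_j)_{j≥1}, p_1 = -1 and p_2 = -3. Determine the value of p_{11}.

Common ratio r = 3.
p_j = (-1)·3^(j-1).
p_{11} = (-1)·3^10 = -59049.

-59049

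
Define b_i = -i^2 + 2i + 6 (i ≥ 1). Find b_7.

b_7 = -1·7^2 + 2·7 + 6 = -29.

-29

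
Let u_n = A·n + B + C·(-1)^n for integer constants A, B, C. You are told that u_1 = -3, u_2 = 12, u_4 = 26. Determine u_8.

At n = 1, 2, 4: A + B - C = -3; 2A + B + C = 12; 4A + B + C = 26.
Subtracting the first from the second: A + 2C = 15.
Subtracting the second from the third: 2A = 14.
Solving: C = 4, A = 7, then B = -6.
Hence u_8 = 7·8 + (-6) + 4·1 = 54.

54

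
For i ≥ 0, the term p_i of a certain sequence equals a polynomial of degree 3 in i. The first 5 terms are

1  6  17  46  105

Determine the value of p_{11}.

2366

1st diffs: 5, 11, 29, 59.
2nd diffs: 6, 18, 30.
3rd diffs: 12, 12 (constant).
So p_i = 2i^3 - 3i^2 + 6i + 1.
Evaluating at i = 11 gives p_{11} = 2366.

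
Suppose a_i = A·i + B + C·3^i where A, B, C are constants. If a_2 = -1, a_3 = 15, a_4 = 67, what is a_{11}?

At i = 2, 3, 4: 2A + B + 9C = -1; 3A + B + 27C = 15; 4A + B + 81C = 67.
Subtracting the first from the second: A + 18C = 16.
Subtracting the second from the third: A + 54C = 52.
Solving: C = 1, A = -2, then B = -6.
Hence a_{11} = -2·11 + (-6) + 1·177147 = 177119.

177119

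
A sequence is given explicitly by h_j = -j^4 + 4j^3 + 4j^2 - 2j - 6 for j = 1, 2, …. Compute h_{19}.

h_{19} = -1·19^4 + 4·19^3 + 4·19^2 - 2·19 - 6 = -101485.

-101485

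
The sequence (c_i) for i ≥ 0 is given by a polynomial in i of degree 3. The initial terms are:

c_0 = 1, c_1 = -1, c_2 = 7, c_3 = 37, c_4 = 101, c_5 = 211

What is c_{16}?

1st diffs: -2, 8, 30, 64, 110.
2nd diffs: 10, 22, 34, 46.
3rd diffs: 12, 12, 12 (constant).
So c_i = 2i^3 - i^2 - 3i + 1.
Evaluating at i = 16 gives c_{16} = 7889.

7889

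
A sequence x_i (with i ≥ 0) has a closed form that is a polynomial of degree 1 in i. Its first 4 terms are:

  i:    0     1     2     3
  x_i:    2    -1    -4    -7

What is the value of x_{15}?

-43

1st diffs: -3, -3, -3 (constant).
So x_i = -3i + 2.
Evaluating at i = 15 gives x_{15} = -43.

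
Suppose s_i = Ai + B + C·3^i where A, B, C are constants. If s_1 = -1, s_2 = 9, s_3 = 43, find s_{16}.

86093405

The three given values yield: A + B + 3C = -1; 2A + B + 9C = 9; 3A + B + 27C = 43.
Subtracting the first from the second: A + 6C = 10.
Subtracting the second from the third: A + 18C = 34.
Solving: C = 2, A = -2, then B = -5.
So s_i = -2·i + (-5) + 2·3^i; at i=16 this is 86093405.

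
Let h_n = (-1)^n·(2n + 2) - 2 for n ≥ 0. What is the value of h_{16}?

32

(-1)^16 = 1; 2n + 2 at n=16 is 34; so h_{16} = 32.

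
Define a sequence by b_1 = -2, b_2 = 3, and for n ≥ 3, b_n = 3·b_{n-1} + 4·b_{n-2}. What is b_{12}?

Applying the relation repeatedly:
b_3 = 1  b_4 = 15  b_5 = 49  b_6 = 207  b_7 = 817  b_8 = 3279  b_9 = 13105  b_{10} = 52431  b_{11} = 209713  b_{12} = 838863.
(Characteristic roots are 4 and -1.)

838863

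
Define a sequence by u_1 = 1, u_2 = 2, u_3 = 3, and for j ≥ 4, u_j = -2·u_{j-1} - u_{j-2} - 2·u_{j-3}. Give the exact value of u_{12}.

-1642

u_4 = -10; u_5 = 13; u_6 = -22; u_7 = 51; u_8 = -106; u_9 = 205; u_{10} = -406; u_{11} = 819; u_{12} = -1642.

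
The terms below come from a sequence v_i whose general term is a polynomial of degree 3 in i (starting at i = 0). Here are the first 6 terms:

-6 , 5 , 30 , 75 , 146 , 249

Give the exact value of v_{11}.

1875

1st diffs: 11, 25, 45, 71, 103.
2nd diffs: 14, 20, 26, 32.
3rd diffs: 6, 6, 6 (constant).
So v_i = i^3 + 4i^2 + 6i - 6.
Evaluating at i = 11 gives v_{11} = 1875.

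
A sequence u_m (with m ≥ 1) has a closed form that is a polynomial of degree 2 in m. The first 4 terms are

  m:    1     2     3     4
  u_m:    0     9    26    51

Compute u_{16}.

1st diffs: 9, 17, 25.
2nd diffs: 8, 8 (constant).
Newton forward-difference form: u_m = 9·C(m-1,1) + 8·C(m-1,2).
At m = 16: m-1 = 15, so u_{16} = 135 + 840 = 975.

975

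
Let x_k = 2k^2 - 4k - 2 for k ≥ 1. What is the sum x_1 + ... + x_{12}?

Over k = 1..12: Σk = 78, Σk² = 650.
Total = (2)·650 + (-4)·78 + (-2)·12 = 964.

964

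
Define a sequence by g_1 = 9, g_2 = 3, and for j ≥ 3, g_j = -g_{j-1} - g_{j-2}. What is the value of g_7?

Step forward from the initial values:
g_3 = -12, g_4 = 9, g_5 = 3, g_6 = -12, g_7 = 9.

9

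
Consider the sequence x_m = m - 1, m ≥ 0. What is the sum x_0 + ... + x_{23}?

Over m = 0..23: Σm = 276.
Total = (1)·276 + (-1)·24 = 252.

252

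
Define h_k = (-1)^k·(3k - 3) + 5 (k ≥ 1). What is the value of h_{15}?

-37

(-1)^15 = -1; 3k - 3 at k=15 is 42; so h_{15} = -37.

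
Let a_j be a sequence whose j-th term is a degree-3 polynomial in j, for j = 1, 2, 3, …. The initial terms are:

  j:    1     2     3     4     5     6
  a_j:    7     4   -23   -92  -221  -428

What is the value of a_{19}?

1st diffs: -3, -27, -69, -129, -207.
2nd diffs: -24, -42, -60, -78.
3rd diffs: -18, -18, -18 (constant).
Newton forward-difference form: a_j = 7 + (-3)·C(j-1,1) + (-24)·C(j-1,2) + (-18)·C(j-1,3).
At j = 19: j-1 = 18, so a_{19} = 7 - 54 - 3672 - 14688 = -18407.

-18407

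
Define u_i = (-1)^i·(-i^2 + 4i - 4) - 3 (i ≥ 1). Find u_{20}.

(-1)^20 = 1; -i^2 + 4i - 4 at i=20 is -324; so u_{20} = -327.

-327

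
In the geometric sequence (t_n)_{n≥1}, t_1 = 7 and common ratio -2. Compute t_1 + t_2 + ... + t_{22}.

-9786707

t_n = 7·(-2)^(n-1).
S = 7·((-2)^22 - 1)/(-2 - 1) = 7·(4194304 - 1)/(-3) = -9786707.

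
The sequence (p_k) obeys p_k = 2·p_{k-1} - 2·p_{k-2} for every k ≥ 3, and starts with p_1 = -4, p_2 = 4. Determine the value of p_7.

-64

p_3 = 16; p_4 = 24; p_5 = 16; p_6 = -16; p_7 = -64.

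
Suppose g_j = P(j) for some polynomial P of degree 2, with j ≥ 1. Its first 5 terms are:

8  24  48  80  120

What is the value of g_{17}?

1st diffs: 16, 24, 32, 40.
2nd diffs: 8, 8, 8 (constant).
Newton forward-difference form: g_j = 8 + 16·C(j-1,1) + 8·C(j-1,2).
At j = 17: j-1 = 16, so g_{17} = 8 + 256 + 960 = 1224.

1224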